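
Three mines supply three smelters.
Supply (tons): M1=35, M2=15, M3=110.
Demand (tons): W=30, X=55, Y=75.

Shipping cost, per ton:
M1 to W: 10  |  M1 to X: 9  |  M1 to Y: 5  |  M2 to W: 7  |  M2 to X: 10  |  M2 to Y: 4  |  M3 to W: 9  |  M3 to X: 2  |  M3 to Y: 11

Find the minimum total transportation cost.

890

An optimal shipping plan:
  M1 to Y: 35 × 5 = 175
  M2 to Y: 15 × 4 = 60
  M3 to W: 30 × 9 = 270
  M3 to X: 55 × 2 = 110
  M3 to Y: 25 × 11 = 275
Total = 175 + 60 + 270 + 110 + 275 = 890.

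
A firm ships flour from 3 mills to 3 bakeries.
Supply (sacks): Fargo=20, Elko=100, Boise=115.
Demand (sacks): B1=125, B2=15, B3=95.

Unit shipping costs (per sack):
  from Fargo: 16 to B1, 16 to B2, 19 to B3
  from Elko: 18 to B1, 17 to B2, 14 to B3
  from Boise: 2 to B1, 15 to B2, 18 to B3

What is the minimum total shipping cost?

A cheapest plan:
  Fargo–B1: 10 × 16 = 160
  Fargo–B2: 10 × 16 = 160
  Elko–B2: 5 × 17 = 85
  Elko–B3: 95 × 14 = 1330
  Boise–B1: 115 × 2 = 230
Total = 160 + 160 + 85 + 1330 + 230 = 1965.

1965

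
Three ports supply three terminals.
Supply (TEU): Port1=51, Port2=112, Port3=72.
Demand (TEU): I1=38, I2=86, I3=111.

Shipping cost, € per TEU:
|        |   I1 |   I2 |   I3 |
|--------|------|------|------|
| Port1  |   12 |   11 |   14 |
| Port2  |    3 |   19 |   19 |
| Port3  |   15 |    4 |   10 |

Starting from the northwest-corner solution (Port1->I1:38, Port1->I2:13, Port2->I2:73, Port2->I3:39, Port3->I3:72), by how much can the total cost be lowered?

Current plan cost = 38·12 + 13·11 + 73·19 + 39·19 + 72·10 = €3447.
Optimal plan:
  Port1 to I2: 14 × €11 = €154
  Port1 to I3: 37 × €14 = €518
  Port2 to I1: 38 × €3 = €114
  Port2 to I3: 74 × €19 = €1406
  Port3 to I2: 72 × €4 = €288
Optimal cost = €2480.
Saving = 3447 − 2480 = €967.

967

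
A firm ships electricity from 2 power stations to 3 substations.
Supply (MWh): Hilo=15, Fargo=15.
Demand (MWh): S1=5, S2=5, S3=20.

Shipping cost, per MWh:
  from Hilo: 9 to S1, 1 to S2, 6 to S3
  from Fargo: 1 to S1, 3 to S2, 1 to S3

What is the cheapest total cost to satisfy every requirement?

An optimal shipping plan:
  Hilo–S2: 5 × 1 = 5
  Hilo–S3: 10 × 6 = 60
  Fargo–S1: 5 × 1 = 5
  Fargo–S3: 10 × 1 = 10
Total = 5 + 60 + 5 + 10 = 80.
(Supply check: Hilo ships 15; Fargo ships 15.)

80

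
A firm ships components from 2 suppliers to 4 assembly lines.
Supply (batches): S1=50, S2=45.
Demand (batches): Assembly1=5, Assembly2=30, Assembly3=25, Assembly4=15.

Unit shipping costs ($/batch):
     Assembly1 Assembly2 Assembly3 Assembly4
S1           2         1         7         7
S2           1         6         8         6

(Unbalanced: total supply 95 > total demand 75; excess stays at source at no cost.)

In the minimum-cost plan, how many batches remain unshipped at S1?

Minimum-cost shipments:
  S1–Assembly2: 30 × $1 = $30
  S1–Assembly3: 20 × $7 = $140
  S2–Assembly1: 5 × $1 = $5
  S2–Assembly3: 5 × $8 = $40
  S2–Assembly4: 15 × $6 = $90
Total cost = $305.
S1 ships 50 of its 50, leaving 0.

0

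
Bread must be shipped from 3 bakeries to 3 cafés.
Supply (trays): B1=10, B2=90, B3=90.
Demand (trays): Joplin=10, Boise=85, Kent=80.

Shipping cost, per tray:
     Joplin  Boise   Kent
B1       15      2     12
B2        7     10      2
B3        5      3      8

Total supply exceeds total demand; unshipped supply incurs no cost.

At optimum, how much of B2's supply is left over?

An optimal plan:
  B1→Boise: 10 × 2 = 20
  B2→Kent: 80 × 2 = 160
  B3→Joplin: 10 × 5 = 50
  B3→Boise: 75 × 3 = 225
Total cost = 455.
B2 ships 80 of its 90, leaving 10.

10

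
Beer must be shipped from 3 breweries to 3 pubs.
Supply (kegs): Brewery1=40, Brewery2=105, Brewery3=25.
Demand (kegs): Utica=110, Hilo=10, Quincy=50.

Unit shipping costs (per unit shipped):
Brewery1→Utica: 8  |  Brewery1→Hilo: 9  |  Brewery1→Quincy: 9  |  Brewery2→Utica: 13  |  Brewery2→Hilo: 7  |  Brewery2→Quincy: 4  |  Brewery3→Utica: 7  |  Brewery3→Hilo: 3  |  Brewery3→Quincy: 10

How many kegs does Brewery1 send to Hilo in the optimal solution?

The minimum-cost plan:
  Brewery1->Utica: 40 × 8 = 320
  Brewery2->Utica: 45 × 13 = 585
  Brewery2->Hilo: 10 × 7 = 70
  Brewery2->Quincy: 50 × 4 = 200
  Brewery3->Utica: 25 × 7 = 175
Total cost = 1350.
The route Brewery1→Hilo is not used.

0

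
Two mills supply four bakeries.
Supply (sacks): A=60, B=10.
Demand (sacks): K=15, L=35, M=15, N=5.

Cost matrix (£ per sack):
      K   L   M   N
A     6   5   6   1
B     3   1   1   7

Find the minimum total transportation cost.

310

An optimal shipping plan:
  A to K: 15 × £6 = £90
  A to L: 35 × £5 = £175
  A to M: 5 × £6 = £30
  A to N: 5 × £1 = £5
  B to M: 10 × £1 = £10
Total = 90 + 175 + 30 + 5 + 10 = £310.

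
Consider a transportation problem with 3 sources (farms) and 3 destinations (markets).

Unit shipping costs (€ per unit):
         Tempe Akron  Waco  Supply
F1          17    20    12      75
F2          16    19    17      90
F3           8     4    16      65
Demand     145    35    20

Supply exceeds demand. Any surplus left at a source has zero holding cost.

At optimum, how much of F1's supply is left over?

30

Minimum-cost shipments:
  F1→Tempe: 25 crates
  F1→Waco: 20 crates
  F2→Tempe: 90 crates
  F3→Tempe: 30 crates
  F3→Akron: 35 crates
Total cost = €2485.
F1 ships 45 of its 75, leaving 30.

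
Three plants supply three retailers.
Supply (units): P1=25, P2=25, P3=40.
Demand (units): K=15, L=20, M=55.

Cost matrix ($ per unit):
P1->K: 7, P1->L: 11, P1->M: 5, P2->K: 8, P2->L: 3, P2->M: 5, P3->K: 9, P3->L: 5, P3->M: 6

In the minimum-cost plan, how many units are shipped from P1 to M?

The minimum-cost plan:
  P1→K: 15 × $7 = $105
  P1→M: 10 × $5 = $50
  P2→L: 20 × $3 = $60
  P2→M: 5 × $5 = $25
  P3→M: 40 × $6 = $240
Total cost = $480.
So P1→M carries 10 units.

10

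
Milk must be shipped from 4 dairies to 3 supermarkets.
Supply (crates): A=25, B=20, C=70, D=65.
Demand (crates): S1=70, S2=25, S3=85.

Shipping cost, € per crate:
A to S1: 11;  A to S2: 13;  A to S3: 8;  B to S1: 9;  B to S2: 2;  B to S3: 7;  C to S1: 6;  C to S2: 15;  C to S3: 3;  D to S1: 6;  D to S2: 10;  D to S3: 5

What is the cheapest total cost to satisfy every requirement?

880

Optimal allocation:
  A to S2: 5 × €13 = €65
  A to S3: 20 × €8 = €160
  B to S2: 20 × €2 = €40
  C to S1: 5 × €6 = €30
  C to S3: 65 × €3 = €195
  D to S1: 65 × €6 = €390
Total = 65 + 160 + 40 + 30 + 195 + 390 = €880.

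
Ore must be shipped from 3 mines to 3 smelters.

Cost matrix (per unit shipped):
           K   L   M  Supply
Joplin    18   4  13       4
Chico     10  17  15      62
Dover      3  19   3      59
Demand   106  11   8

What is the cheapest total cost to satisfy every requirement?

A cheapest plan:
  Joplin–L: 4 × 4 = 16
  Chico–K: 55 × 10 = 550
  Chico–L: 7 × 17 = 119
  Dover–K: 51 × 3 = 153
  Dover–M: 8 × 3 = 24
Total = 16 + 550 + 119 + 153 + 24 = 862.

862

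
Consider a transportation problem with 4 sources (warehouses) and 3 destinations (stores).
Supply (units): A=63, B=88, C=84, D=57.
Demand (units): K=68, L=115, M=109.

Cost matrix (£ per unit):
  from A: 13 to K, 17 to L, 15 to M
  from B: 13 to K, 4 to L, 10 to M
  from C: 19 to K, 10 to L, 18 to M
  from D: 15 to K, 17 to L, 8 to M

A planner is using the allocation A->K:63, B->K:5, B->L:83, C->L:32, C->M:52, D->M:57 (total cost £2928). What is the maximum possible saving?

104

Current plan cost = 63·13 + 5·13 + 83·4 + 32·10 + 52·18 + 57·8 = £2928.
Optimal plan:
  A to K: 63 units
  B to L: 36 units
  B to M: 52 units
  C to K: 5 units
  C to L: 79 units
  D to M: 57 units
Optimal cost = £2824.
Saving = 2928 − 2824 = £104.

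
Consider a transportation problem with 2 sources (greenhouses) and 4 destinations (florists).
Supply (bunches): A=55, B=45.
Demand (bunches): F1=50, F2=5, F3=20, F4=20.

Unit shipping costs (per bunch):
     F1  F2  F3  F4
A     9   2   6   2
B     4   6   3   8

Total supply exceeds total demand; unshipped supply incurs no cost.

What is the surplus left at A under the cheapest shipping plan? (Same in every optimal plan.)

5

An optimal plan:
  A–F1: 5 × 9 = 45
  A–F2: 5 × 2 = 10
  A–F3: 20 × 6 = 120
  A–F4: 20 × 2 = 40
  B–F1: 45 × 4 = 180
Total cost = 395.
A ships 50 of its 55, leaving 5.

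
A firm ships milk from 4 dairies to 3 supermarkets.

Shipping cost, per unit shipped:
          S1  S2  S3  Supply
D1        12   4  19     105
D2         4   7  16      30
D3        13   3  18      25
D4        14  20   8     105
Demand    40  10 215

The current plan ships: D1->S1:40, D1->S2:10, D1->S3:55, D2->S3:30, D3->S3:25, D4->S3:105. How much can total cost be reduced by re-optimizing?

Current plan cost = 40·12 + 10·4 + 55·19 + 30·16 + 25·18 + 105·8 = 3335.
Optimal plan:
  D1→S1: 10 × 12 = 120
  D1→S2: 10 × 4 = 40
  D1→S3: 85 × 19 = 1615
  D2→S1: 30 × 4 = 120
  D3→S3: 25 × 18 = 450
  D4→S3: 105 × 8 = 840
Optimal cost = 3185.
Saving = 3335 − 3185 = 150.

150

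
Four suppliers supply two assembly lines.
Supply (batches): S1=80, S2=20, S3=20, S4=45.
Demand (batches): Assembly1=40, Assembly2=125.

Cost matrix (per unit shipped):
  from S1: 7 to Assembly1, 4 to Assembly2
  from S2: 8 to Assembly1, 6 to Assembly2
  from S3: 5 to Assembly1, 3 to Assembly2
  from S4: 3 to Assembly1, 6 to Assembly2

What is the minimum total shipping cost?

One minimum-cost allocation:
  S1->Assembly2: 80 × 4 = 320
  S2->Assembly2: 20 × 6 = 120
  S3->Assembly2: 20 × 3 = 60
  S4->Assembly1: 40 × 3 = 120
  S4->Assembly2: 5 × 6 = 30
Total = 320 + 120 + 60 + 120 + 30 = 650.
(Supply check: S1 ships 80; S2 ships 20; S3 ships 20; S4 ships 45.)

650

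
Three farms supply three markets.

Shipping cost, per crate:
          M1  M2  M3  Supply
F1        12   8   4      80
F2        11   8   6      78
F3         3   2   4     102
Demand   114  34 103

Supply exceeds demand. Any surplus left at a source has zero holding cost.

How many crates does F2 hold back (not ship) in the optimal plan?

An optimal plan:
  F1->M3: 80 × 4 = 320
  F2->M1: 12 × 11 = 132
  F2->M2: 34 × 8 = 272
  F2->M3: 23 × 6 = 138
  F3->M1: 102 × 3 = 306
Total cost = 1168.
F2 ships 69 of its 78, leaving 9.

9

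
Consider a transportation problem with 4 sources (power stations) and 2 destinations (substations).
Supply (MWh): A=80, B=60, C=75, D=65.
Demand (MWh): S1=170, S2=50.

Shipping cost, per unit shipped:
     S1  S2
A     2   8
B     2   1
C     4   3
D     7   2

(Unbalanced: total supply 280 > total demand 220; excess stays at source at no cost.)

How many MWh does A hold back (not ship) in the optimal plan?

An optimal plan:
  A→S1: 80 × 2 = 160
  B→S1: 60 × 2 = 120
  C→S1: 30 × 4 = 120
  D→S2: 50 × 2 = 100
Total cost = 500.
A ships 80 of its 80, leaving 0.

0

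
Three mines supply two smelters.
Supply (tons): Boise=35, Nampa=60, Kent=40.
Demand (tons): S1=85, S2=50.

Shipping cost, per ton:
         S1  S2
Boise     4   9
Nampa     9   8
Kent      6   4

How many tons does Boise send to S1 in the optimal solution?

Optimal shipments:
  Boise->S1: 35 × 4 = 140
  Nampa->S1: 50 × 9 = 450
  Nampa->S2: 10 × 8 = 80
  Kent->S2: 40 × 4 = 160
Total cost = 830.
So Boise→S1 carries 35 tons.

35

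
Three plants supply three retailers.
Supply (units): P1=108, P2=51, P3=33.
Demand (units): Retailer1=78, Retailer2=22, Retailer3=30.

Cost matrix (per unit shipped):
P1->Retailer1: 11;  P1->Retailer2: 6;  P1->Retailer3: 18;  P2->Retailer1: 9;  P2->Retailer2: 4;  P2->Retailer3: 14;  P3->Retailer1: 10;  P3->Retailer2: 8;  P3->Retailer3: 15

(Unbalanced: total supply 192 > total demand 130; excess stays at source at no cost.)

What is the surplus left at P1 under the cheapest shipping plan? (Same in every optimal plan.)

62

An optimal plan:
  P1→Retailer1: 24 units
  P1→Retailer2: 22 units
  P2→Retailer1: 51 units
  P3→Retailer1: 3 units
  P3→Retailer3: 30 units
Total cost = 1335.
P1 ships 46 of its 108, leaving 62.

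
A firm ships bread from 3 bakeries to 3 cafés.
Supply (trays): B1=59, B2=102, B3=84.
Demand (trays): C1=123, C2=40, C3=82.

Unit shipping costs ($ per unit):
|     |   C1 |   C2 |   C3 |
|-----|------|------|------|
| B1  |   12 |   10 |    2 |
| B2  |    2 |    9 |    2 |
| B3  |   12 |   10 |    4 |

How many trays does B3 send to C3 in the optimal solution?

23

Solving gives:
  B1–C3: 59 trays
  B2–C1: 102 trays
  B3–C1: 21 trays
  B3–C2: 40 trays
  B3–C3: 23 trays
Total cost = $1066.
So B3→C3 carries 23 trays.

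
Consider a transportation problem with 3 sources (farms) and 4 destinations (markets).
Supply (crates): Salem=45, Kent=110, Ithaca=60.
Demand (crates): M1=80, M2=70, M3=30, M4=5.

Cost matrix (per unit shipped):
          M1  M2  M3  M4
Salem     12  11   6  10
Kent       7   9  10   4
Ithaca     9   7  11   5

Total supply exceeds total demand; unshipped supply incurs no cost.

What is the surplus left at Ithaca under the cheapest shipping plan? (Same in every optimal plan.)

An optimal plan:
  Salem to M3: 30 crates
  Kent to M1: 80 crates
  Kent to M2: 10 crates
  Kent to M4: 5 crates
  Ithaca to M2: 60 crates
Total cost = 1270.
Ithaca ships 60 of its 60, leaving 0.

0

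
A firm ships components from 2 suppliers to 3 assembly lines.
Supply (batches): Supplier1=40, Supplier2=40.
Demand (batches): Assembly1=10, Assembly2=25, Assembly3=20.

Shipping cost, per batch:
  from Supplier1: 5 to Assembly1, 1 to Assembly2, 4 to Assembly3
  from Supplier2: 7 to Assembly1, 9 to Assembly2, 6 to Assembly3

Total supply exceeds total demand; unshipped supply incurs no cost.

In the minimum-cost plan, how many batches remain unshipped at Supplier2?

An optimal plan:
  Supplier1–Assembly1: 10 × 5 = 50
  Supplier1–Assembly2: 25 × 1 = 25
  Supplier1–Assembly3: 5 × 4 = 20
  Supplier2–Assembly3: 15 × 6 = 90
Total cost = 185.
Supplier2 ships 15 of its 40, leaving 25.

25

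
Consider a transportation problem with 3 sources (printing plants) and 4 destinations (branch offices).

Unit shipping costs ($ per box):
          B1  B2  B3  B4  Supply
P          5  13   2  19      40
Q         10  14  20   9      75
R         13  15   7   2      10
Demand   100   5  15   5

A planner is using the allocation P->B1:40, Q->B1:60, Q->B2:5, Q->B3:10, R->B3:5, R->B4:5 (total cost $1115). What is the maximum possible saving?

Current plan cost = 40·5 + 60·10 + 5·14 + 10·20 + 5·7 + 5·2 = $1115.
Optimal plan:
  P to B1: 30 boxes
  P to B3: 10 boxes
  Q to B1: 70 boxes
  Q to B2: 5 boxes
  R to B3: 5 boxes
  R to B4: 5 boxes
Optimal cost = $985.
Saving = 1115 − 985 = $130.

130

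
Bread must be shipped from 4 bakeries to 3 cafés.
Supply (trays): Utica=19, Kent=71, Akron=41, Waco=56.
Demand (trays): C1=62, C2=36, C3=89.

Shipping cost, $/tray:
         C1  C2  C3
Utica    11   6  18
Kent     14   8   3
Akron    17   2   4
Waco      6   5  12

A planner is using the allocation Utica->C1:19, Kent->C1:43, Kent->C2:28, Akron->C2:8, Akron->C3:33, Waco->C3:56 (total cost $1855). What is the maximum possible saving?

1044

Current plan cost = 19·11 + 43·14 + 28·8 + 8·2 + 33·4 + 56·12 = $1855.
Optimal plan:
  Utica to C1: 6 trays
  Utica to C2: 13 trays
  Kent to C3: 71 trays
  Akron to C2: 23 trays
  Akron to C3: 18 trays
  Waco to C1: 56 trays
Optimal cost = $811.
Saving = 1855 − 811 = $1044.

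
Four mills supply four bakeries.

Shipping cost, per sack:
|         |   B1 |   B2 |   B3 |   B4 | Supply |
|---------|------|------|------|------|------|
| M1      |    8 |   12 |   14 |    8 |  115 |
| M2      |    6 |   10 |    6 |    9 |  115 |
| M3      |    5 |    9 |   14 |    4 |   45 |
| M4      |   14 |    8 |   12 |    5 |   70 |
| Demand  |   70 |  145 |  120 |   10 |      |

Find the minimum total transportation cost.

2715

Optimal allocation:
  M1 to B1: 35 × 8 = 280
  M1 to B2: 75 × 12 = 900
  M1 to B3: 5 × 14 = 70
  M2 to B3: 115 × 6 = 690
  M3 to B1: 35 × 5 = 175
  M3 to B4: 10 × 4 = 40
  M4 to B2: 70 × 8 = 560
Total = 280 + 900 + 70 + 690 + 175 + 40 + 560 = 2715.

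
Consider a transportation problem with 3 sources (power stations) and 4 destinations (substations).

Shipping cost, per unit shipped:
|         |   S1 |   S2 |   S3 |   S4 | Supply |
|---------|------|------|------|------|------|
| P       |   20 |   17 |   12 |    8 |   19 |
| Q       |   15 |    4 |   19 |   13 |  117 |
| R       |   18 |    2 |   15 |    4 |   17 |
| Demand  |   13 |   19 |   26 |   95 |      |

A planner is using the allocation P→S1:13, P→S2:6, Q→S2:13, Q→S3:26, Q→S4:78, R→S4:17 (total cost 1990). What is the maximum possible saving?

Current plan cost = 13·20 + 6·17 + 13·4 + 26·19 + 78·13 + 17·4 = 1990.
Optimal plan:
  P–S3: 19 × 12 = 228
  Q–S1: 13 × 15 = 195
  Q–S2: 19 × 4 = 76
  Q–S3: 7 × 19 = 133
  Q–S4: 78 × 13 = 1014
  R–S4: 17 × 4 = 68
Optimal cost = 1714.
Saving = 1990 − 1714 = 276.

276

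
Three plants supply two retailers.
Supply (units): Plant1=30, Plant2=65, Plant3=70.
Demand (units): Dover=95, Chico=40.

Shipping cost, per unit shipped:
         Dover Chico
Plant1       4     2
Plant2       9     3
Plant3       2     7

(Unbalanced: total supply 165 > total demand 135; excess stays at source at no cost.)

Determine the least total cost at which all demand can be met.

One minimum-cost allocation:
  Plant1→Dover: 25 × 4 = 100
  Plant1→Chico: 5 × 2 = 10
  Plant2→Chico: 35 × 3 = 105
  Plant3→Dover: 70 × 2 = 140
Total = 100 + 10 + 105 + 140 = 355.
(Supply check: Plant1 ships 30; Plant2 ships 35; Plant3 ships 70.)

355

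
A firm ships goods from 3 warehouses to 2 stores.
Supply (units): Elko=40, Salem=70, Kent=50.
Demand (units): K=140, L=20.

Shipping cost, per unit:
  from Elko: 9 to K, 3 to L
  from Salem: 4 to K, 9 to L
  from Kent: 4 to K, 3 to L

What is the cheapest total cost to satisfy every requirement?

720

One minimum-cost allocation:
  Elko to K: 20 × 9 = 180
  Elko to L: 20 × 3 = 60
  Salem to K: 70 × 4 = 280
  Kent to K: 50 × 4 = 200
Total = 180 + 60 + 280 + 200 = 720.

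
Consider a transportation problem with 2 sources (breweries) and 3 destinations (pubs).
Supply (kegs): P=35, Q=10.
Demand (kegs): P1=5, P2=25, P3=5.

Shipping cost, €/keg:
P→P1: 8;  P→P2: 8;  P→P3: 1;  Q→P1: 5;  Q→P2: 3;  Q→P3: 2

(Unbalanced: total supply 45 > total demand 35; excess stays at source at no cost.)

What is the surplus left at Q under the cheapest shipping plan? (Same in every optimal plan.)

0

Minimum-cost shipments:
  P–P1: 5 × €8 = €40
  P–P2: 15 × €8 = €120
  P–P3: 5 × €1 = €5
  Q–P2: 10 × €3 = €30
Total cost = €195.
Q ships 10 of its 10, leaving 0.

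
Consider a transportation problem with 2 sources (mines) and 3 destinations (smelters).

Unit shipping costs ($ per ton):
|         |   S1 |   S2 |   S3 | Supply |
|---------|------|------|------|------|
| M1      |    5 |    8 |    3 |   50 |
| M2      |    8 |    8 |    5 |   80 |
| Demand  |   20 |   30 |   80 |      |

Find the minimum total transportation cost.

A cheapest plan:
  M1 to S1: 20 × $5 = $100
  M1 to S3: 30 × $3 = $90
  M2 to S2: 30 × $8 = $240
  M2 to S3: 50 × $5 = $250
Total = 100 + 90 + 240 + 250 = $680.
(Supply check: M1 ships 50; M2 ships 80.)

680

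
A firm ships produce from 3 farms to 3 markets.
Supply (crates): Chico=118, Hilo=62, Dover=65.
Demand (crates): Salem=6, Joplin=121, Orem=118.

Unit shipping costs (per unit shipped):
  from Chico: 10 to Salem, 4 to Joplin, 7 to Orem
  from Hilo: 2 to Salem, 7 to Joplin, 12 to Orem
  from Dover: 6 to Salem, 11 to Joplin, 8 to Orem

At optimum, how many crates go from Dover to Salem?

0

Optimal shipments:
  Chico to Joplin: 65 crates
  Chico to Orem: 53 crates
  Hilo to Salem: 6 crates
  Hilo to Joplin: 56 crates
  Dover to Orem: 65 crates
Total cost = 1555.
The route Dover→Salem is not used.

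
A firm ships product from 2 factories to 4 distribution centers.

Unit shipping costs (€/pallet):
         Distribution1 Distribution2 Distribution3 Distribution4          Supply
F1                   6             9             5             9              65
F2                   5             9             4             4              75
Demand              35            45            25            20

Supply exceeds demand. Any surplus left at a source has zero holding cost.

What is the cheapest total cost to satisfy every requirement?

765

A cheapest plan:
  F1–Distribution1: 5 × €6 = €30
  F1–Distribution2: 45 × €9 = €405
  F2–Distribution1: 30 × €5 = €150
  F2–Distribution3: 25 × €4 = €100
  F2–Distribution4: 20 × €4 = €80
Total = 30 + 405 + 150 + 100 + 80 = €765.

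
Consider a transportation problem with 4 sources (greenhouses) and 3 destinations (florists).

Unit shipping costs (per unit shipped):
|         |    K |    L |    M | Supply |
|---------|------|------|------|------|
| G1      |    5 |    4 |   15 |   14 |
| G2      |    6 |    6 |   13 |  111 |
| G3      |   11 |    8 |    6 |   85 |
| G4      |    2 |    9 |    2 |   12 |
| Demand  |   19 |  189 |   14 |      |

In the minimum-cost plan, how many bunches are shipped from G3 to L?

71

The minimum-cost plan:
  G1 to L: 14 × 4 = 56
  G2 to K: 7 × 6 = 42
  G2 to L: 104 × 6 = 624
  G3 to L: 71 × 8 = 568
  G3 to M: 14 × 6 = 84
  G4 to K: 12 × 2 = 24
Total cost = 1398.
So G3→L carries 71 bunches.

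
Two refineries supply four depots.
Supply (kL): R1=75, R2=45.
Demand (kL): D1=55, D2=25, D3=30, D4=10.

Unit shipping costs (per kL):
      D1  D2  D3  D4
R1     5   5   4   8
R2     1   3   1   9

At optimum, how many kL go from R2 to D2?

The minimum-cost plan:
  R1 to D1: 10 × 5 = 50
  R1 to D2: 25 × 5 = 125
  R1 to D3: 30 × 4 = 120
  R1 to D4: 10 × 8 = 80
  R2 to D1: 45 × 1 = 45
Total cost = 420.
The route R2→D2 is not used.

0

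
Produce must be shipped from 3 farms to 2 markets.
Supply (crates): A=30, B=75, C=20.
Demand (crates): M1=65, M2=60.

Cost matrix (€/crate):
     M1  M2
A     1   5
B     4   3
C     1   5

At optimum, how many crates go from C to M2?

0

The minimum-cost plan:
  A–M1: 30 × €1 = €30
  B–M1: 15 × €4 = €60
  B–M2: 60 × €3 = €180
  C–M1: 20 × €1 = €20
Total cost = €290.
The route C→M2 is not used.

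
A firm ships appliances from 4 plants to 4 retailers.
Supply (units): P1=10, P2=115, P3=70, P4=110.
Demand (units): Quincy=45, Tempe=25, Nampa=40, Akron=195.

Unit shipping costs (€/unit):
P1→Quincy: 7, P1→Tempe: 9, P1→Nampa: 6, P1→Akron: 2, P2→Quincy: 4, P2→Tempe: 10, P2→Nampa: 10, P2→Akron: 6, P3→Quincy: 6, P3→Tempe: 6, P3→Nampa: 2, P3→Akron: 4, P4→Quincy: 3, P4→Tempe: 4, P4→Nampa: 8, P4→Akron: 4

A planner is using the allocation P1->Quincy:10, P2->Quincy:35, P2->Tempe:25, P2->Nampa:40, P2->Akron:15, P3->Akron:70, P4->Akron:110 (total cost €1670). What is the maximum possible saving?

Current plan cost = 10·7 + 35·4 + 25·10 + 40·10 + 15·6 + 70·4 + 110·4 = €1670.
Optimal plan:
  P1→Akron: 10 × €2 = €20
  P2→Quincy: 45 × €4 = €180
  P2→Akron: 70 × €6 = €420
  P3→Nampa: 40 × €2 = €80
  P3→Akron: 30 × €4 = €120
  P4→Tempe: 25 × €4 = €100
  P4→Akron: 85 × €4 = €340
Optimal cost = €1260.
Saving = 1670 − 1260 = €410.

410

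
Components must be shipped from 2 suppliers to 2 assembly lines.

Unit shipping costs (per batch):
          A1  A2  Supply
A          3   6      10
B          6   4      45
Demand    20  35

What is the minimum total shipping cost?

An optimal shipping plan:
  A->A1: 10 × 3 = 30
  B->A1: 10 × 6 = 60
  B->A2: 35 × 4 = 140
Total = 30 + 60 + 140 = 230.

230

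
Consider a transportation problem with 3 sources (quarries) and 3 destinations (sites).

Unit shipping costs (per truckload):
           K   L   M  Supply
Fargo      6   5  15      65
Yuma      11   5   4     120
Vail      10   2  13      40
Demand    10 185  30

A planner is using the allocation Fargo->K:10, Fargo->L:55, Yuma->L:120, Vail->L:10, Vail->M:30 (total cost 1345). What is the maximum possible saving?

Current plan cost = 10·6 + 55·5 + 120·5 + 10·2 + 30·13 = 1345.
Optimal plan:
  Fargo→K: 10 truckloads
  Fargo→L: 55 truckloads
  Yuma→L: 90 truckloads
  Yuma→M: 30 truckloads
  Vail→L: 40 truckloads
Optimal cost = 985.
Saving = 1345 − 985 = 360.

360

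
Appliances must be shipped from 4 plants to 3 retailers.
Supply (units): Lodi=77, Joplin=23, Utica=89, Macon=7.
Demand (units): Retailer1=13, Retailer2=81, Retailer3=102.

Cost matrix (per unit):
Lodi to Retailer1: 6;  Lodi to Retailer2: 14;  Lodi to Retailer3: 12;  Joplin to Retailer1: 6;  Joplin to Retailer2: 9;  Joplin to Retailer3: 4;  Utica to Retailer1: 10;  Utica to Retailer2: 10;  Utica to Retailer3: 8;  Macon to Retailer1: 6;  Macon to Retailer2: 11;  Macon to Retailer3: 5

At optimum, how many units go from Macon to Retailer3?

Solving gives:
  Lodi–Retailer1: 13 × 6 = 78
  Lodi–Retailer2: 64 × 14 = 896
  Joplin–Retailer3: 23 × 4 = 92
  Utica–Retailer2: 17 × 10 = 170
  Utica–Retailer3: 72 × 8 = 576
  Macon–Retailer3: 7 × 5 = 35
Total cost = 1847.
So Macon→Retailer3 carries 7 units.

7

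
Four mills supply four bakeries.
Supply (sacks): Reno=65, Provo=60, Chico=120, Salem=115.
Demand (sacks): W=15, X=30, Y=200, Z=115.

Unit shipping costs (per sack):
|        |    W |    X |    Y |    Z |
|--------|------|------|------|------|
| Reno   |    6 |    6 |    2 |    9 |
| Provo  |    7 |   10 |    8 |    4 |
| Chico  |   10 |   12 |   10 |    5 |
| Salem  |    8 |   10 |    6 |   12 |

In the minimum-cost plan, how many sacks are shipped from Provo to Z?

Optimal shipments:
  Reno to Y: 65 sacks
  Provo to W: 15 sacks
  Provo to X: 30 sacks
  Provo to Y: 15 sacks
  Chico to Y: 5 sacks
  Chico to Z: 115 sacks
  Salem to Y: 115 sacks
Total cost = 1970.
The route Provo→Z is not used.

0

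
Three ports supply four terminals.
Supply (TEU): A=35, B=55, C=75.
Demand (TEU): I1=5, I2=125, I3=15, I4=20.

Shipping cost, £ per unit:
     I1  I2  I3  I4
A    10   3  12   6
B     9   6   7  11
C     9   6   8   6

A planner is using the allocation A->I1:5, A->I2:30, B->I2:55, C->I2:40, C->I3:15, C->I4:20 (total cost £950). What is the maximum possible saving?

35

Current plan cost = 5·10 + 30·3 + 55·6 + 40·6 + 15·8 + 20·6 = £950.
Optimal plan:
  A→I2: 35 TEU
  B→I2: 40 TEU
  B→I3: 15 TEU
  C→I1: 5 TEU
  C→I2: 50 TEU
  C→I4: 20 TEU
Optimal cost = £915.
Saving = 950 − 915 = £35.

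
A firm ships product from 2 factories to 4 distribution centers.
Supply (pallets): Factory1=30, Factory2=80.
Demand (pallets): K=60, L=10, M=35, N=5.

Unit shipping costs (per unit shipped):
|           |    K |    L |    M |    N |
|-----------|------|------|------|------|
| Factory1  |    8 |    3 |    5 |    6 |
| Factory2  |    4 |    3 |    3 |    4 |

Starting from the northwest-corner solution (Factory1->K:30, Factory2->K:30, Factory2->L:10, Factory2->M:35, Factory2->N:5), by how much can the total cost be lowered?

Current plan cost = 30·8 + 30·4 + 10·3 + 35·3 + 5·4 = 515.
Optimal plan:
  Factory1→L: 10 × 3 = 30
  Factory1→M: 15 × 5 = 75
  Factory1→N: 5 × 6 = 30
  Factory2→K: 60 × 4 = 240
  Factory2→M: 20 × 3 = 60
Optimal cost = 435.
Saving = 515 − 435 = 80.

80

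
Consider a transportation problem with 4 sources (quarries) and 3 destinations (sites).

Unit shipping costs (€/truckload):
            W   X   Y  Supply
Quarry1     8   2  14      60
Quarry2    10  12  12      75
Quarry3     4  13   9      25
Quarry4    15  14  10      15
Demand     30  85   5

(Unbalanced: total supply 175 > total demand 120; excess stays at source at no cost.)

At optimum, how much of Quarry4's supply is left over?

10

Minimum-cost shipments:
  Quarry1 to X: 60 × €2 = €120
  Quarry2 to W: 5 × €10 = €50
  Quarry2 to X: 25 × €12 = €300
  Quarry3 to W: 25 × €4 = €100
  Quarry4 to Y: 5 × €10 = €50
Total cost = €620.
Quarry4 ships 5 of its 15, leaving 10.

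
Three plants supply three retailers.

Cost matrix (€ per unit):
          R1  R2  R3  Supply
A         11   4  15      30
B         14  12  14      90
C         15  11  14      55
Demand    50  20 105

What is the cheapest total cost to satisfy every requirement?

2220

One minimum-cost allocation:
  A–R1: 10 × €11 = €110
  A–R2: 20 × €4 = €80
  B–R1: 40 × €14 = €560
  B–R3: 50 × €14 = €700
  C–R3: 55 × €14 = €770
Total = 110 + 80 + 560 + 700 + 770 = €2220.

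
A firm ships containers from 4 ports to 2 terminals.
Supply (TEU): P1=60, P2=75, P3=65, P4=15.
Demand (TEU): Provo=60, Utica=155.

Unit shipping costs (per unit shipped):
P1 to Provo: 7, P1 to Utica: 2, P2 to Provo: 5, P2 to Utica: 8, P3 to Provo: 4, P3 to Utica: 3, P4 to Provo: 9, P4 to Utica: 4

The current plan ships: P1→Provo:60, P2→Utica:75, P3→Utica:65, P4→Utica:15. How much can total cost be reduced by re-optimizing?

Current plan cost = 60·7 + 75·8 + 65·3 + 15·4 = 1275.
Optimal plan:
  P1->Utica: 60 × 2 = 120
  P2->Provo: 60 × 5 = 300
  P2->Utica: 15 × 8 = 120
  P3->Utica: 65 × 3 = 195
  P4->Utica: 15 × 4 = 60
Optimal cost = 795.
Saving = 1275 − 795 = 480.

480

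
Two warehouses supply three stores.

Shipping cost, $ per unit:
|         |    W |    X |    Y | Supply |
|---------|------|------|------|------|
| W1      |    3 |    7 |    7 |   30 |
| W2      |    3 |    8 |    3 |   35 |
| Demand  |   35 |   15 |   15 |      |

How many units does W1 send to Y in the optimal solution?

0

The minimum-cost plan:
  W1->W: 15 × $3 = $45
  W1->X: 15 × $7 = $105
  W2->W: 20 × $3 = $60
  W2->Y: 15 × $3 = $45
Total cost = $255.
The route W1→Y is not used.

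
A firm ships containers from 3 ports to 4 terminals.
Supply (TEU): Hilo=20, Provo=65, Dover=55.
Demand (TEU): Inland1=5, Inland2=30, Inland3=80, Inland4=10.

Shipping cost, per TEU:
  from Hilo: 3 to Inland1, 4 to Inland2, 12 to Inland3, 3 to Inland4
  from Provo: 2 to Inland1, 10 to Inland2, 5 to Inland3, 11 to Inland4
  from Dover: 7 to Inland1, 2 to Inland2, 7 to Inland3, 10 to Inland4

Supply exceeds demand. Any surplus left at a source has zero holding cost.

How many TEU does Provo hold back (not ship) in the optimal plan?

0

Minimum-cost shipments:
  Hilo->Inland1: 5 × 3 = 15
  Hilo->Inland4: 10 × 3 = 30
  Provo->Inland3: 65 × 5 = 325
  Dover->Inland2: 30 × 2 = 60
  Dover->Inland3: 15 × 7 = 105
Total cost = 535.
Provo ships 65 of its 65, leaving 0.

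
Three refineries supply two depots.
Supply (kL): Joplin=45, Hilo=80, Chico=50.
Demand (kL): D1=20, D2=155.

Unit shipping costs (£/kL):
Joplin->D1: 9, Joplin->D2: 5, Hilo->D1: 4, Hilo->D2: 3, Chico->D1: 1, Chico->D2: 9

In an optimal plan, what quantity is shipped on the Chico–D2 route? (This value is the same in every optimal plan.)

30

The minimum-cost plan:
  Joplin–D2: 45 × £5 = £225
  Hilo–D2: 80 × £3 = £240
  Chico–D1: 20 × £1 = £20
  Chico–D2: 30 × £9 = £270
Total cost = £755.
So Chico→D2 carries 30 kL.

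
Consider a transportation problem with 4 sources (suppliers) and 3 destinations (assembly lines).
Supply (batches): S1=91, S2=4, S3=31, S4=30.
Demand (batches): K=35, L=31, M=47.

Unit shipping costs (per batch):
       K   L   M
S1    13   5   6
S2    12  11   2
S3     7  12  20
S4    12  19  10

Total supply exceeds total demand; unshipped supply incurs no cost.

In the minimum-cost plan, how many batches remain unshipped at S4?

Minimum-cost shipments:
  S1->L: 31 batches
  S1->M: 43 batches
  S2->M: 4 batches
  S3->K: 31 batches
  S4->K: 4 batches
Total cost = 686.
S4 ships 4 of its 30, leaving 26.

26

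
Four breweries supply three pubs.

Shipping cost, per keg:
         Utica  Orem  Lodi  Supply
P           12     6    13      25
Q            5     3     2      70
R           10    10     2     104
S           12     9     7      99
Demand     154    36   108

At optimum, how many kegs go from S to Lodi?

4

Optimal shipments:
  P–Orem: 25 × 6 = 150
  Q–Utica: 70 × 5 = 350
  R–Lodi: 104 × 2 = 208
  S–Utica: 84 × 12 = 1008
  S–Orem: 11 × 9 = 99
  S–Lodi: 4 × 7 = 28
Total cost = 1843.
So S→Lodi carries 4 kegs.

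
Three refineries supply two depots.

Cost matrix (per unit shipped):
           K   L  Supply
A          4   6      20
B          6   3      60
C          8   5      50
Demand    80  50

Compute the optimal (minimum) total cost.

An optimal shipping plan:
  A to K: 20 × 4 = 80
  B to K: 60 × 6 = 360
  C to L: 50 × 5 = 250
Total = 80 + 360 + 250 = 690.

690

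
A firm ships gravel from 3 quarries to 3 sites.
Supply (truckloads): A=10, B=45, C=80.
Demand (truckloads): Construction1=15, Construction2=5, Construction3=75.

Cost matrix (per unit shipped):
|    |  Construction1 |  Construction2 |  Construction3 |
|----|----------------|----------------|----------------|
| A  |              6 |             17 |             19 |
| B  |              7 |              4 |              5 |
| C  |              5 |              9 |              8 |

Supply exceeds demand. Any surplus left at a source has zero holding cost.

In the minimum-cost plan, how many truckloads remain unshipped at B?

Minimum-cost shipments:
  B to Construction2: 5 × 4 = 20
  B to Construction3: 40 × 5 = 200
  C to Construction1: 15 × 5 = 75
  C to Construction3: 35 × 8 = 280
Total cost = 575.
B ships 45 of its 45, leaving 0.

0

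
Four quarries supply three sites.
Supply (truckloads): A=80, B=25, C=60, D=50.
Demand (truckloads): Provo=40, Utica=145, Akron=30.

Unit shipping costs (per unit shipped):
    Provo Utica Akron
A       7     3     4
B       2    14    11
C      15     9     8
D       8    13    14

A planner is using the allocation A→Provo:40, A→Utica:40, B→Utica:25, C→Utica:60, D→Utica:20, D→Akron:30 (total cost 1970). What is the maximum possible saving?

Current plan cost = 40·7 + 40·3 + 25·14 + 60·9 + 20·13 + 30·14 = 1970.
Optimal plan:
  A to Utica: 80 truckloads
  B to Provo: 25 truckloads
  C to Utica: 30 truckloads
  C to Akron: 30 truckloads
  D to Provo: 15 truckloads
  D to Utica: 35 truckloads
Optimal cost = 1375.
Saving = 1970 − 1375 = 595.

595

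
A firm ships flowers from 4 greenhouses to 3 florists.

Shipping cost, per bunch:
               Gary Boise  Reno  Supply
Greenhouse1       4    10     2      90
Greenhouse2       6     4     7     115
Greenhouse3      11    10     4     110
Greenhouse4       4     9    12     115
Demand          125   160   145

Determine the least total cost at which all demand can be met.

An optimal shipping plan:
  Greenhouse1 to Gary: 10 × 4 = 40
  Greenhouse1 to Reno: 80 × 2 = 160
  Greenhouse2 to Boise: 115 × 4 = 460
  Greenhouse3 to Boise: 45 × 10 = 450
  Greenhouse3 to Reno: 65 × 4 = 260
  Greenhouse4 to Gary: 115 × 4 = 460
Total = 40 + 160 + 460 + 450 + 260 + 460 = 1830.

1830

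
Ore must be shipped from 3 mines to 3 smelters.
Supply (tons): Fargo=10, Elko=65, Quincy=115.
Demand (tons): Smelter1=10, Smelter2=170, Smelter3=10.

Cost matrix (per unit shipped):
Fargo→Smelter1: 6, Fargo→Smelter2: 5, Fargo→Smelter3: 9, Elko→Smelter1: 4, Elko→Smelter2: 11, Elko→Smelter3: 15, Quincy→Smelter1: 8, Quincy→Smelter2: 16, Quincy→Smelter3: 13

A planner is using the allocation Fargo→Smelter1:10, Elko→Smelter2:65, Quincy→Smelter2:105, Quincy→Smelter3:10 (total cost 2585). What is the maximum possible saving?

90

Current plan cost = 10·6 + 65·11 + 105·16 + 10·13 = 2585.
Optimal plan:
  Fargo->Smelter2: 10 tons
  Elko->Smelter2: 65 tons
  Quincy->Smelter1: 10 tons
  Quincy->Smelter2: 95 tons
  Quincy->Smelter3: 10 tons
Optimal cost = 2495.
Saving = 2585 − 2495 = 90.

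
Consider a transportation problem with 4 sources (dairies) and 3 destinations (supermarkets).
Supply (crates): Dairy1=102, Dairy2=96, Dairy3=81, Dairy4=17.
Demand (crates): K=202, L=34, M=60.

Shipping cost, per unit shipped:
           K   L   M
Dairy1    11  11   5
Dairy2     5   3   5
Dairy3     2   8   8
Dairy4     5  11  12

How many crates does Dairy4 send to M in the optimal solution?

The minimum-cost plan:
  Dairy1–K: 42 × 11 = 462
  Dairy1–M: 60 × 5 = 300
  Dairy2–K: 62 × 5 = 310
  Dairy2–L: 34 × 3 = 102
  Dairy3–K: 81 × 2 = 162
  Dairy4–K: 17 × 5 = 85
Total cost = 1421.
The route Dairy4→M is not used.

0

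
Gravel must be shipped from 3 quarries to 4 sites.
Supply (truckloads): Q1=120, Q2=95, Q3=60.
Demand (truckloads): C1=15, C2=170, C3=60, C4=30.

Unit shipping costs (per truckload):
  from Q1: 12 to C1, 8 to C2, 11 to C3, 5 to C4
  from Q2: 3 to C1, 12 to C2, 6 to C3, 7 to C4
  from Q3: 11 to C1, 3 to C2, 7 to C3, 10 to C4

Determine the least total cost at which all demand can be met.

One minimum-cost allocation:
  Q1–C2: 110 × 8 = 880
  Q1–C4: 10 × 5 = 50
  Q2–C1: 15 × 3 = 45
  Q2–C3: 60 × 6 = 360
  Q2–C4: 20 × 7 = 140
  Q3–C2: 60 × 3 = 180
Total = 880 + 50 + 45 + 360 + 140 + 180 = 1655.
(Supply check: Q1 ships 120; Q2 ships 95; Q3 ships 60.)

1655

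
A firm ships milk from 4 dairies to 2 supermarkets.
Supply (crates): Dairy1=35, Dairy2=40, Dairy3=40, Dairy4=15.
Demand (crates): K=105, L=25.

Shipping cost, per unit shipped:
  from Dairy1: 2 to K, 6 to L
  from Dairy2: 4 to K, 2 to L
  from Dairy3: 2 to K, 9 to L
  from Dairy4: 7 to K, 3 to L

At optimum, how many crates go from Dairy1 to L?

The minimum-cost plan:
  Dairy1–K: 35 crates
  Dairy2–K: 30 crates
  Dairy2–L: 10 crates
  Dairy3–K: 40 crates
  Dairy4–L: 15 crates
Total cost = 335.
The route Dairy1→L is not used.

0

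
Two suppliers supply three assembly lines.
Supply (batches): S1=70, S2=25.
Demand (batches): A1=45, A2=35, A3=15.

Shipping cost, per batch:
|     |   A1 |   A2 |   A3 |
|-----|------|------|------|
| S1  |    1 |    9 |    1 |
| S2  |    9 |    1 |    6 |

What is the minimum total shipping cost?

A cheapest plan:
  S1 to A1: 45 × 1 = 45
  S1 to A2: 10 × 9 = 90
  S1 to A3: 15 × 1 = 15
  S2 to A2: 25 × 1 = 25
Total = 45 + 90 + 15 + 25 = 175.
(Supply check: S1 ships 70; S2 ships 25.)

175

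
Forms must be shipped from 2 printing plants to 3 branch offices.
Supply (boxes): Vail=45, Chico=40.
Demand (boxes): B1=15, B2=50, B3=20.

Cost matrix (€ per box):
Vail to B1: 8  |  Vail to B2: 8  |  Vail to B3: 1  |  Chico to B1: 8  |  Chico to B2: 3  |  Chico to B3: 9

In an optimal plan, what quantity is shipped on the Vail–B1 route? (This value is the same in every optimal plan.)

15

Solving gives:
  Vail->B1: 15 boxes
  Vail->B2: 10 boxes
  Vail->B3: 20 boxes
  Chico->B2: 40 boxes
Total cost = €340.
So Vail→B1 carries 15 boxes.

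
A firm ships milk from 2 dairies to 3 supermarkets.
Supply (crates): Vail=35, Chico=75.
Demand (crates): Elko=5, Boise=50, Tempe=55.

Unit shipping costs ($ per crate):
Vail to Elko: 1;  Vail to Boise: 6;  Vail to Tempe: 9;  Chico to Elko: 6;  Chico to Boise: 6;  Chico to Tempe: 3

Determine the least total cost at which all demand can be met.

A cheapest plan:
  Vail→Elko: 5 × $1 = $5
  Vail→Boise: 30 × $6 = $180
  Chico→Boise: 20 × $6 = $120
  Chico→Tempe: 55 × $3 = $165
Total = 5 + 180 + 120 + 165 = $470.
(Supply check: Vail ships 35; Chico ships 75.)

470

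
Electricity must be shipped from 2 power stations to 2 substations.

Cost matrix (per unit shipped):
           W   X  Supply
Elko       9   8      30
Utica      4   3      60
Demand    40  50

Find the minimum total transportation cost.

460

An optimal shipping plan:
  Elko->X: 30 × 8 = 240
  Utica->W: 40 × 4 = 160
  Utica->X: 20 × 3 = 60
Total = 240 + 160 + 60 = 460.
(Supply check: Elko ships 30; Utica ships 60.)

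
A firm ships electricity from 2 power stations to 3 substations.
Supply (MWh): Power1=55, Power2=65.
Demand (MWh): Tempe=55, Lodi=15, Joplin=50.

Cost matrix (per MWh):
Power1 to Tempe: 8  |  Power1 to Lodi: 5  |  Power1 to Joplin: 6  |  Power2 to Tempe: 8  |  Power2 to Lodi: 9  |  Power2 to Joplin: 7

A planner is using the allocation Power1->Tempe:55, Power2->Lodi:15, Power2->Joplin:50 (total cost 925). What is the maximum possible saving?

100

Current plan cost = 55·8 + 15·9 + 50·7 = 925.
Optimal plan:
  Power1->Lodi: 15 MWh
  Power1->Joplin: 40 MWh
  Power2->Tempe: 55 MWh
  Power2->Joplin: 10 MWh
Optimal cost = 825.
Saving = 925 − 825 = 100.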